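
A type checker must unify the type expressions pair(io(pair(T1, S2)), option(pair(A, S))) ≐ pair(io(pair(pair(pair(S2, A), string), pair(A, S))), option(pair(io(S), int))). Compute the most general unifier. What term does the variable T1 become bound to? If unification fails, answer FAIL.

Decompose pair/2: io(pair(T1, S2)) ≐ io(pair(pair(pair(S2, A), string), pair(A, S))),  option(pair(A, S)) ≐ option(pair(io(S), int)).
Decompose io/1: pair(T1, S2) ≐ pair(pair(pair(S2, A), string), pair(A, S)).
Decompose pair/2: T1 ≐ pair(pair(S2, A), string),  S2 ≐ pair(A, S).
Bind T1 := pair(pair(S2, A), string); no other remaining equation mentions T1.
Bind S2 := pair(A, S); no other remaining equation mentions S2. Substituting into the earlier binding gives T1 := pair(pair(pair(A, S), A), string).
Decompose option/1: pair(A, S) ≐ pair(io(S), int).
Decompose pair/2: A ≐ io(S),  S ≐ int.
Bind A := io(S); no other remaining equation mentions A. Substituting into the earlier bindings gives T1 := pair(pair(pair(io(S), S), io(S)), string), S2 := pair(io(S), S).
Bind S := int. Substituting into the earlier bindings gives T1 := pair(pair(pair(io(int), int), io(int)), string), S2 := pair(io(int), int), A := io(int).
MGU = { T1 := pair(pair(pair(io(int), int), io(int)), string), S2 := pair(io(int), int), A := io(int), S := int }, so T1 := pair(pair(pair(io(int), int), io(int)), string).

pair(pair(pair(io(int), int), io(int)), string)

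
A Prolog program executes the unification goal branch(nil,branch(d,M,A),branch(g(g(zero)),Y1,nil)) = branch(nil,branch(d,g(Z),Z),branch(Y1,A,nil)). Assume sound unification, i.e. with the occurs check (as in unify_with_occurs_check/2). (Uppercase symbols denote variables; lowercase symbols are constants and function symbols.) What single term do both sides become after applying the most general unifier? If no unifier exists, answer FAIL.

Decompose branch/3: nil = nil,  branch(d,M,A) = branch(d,g(Z),Z),  branch(g(g(zero)),Y1,nil) = branch(Y1,A,nil).
Delete trivial equation nil = nil.
Decompose branch/3: d = d,  M = g(Z),  A = Z.
Delete trivial equation d = d.
Bind M := g(Z); no other remaining equation mentions M.
Bind A := Z; substituting into the remaining equation gives: branch(g(g(zero)),Y1,nil) = branch(Y1,Z,nil).
Decompose branch/3: g(g(zero)) = Y1,  Y1 = Z,  nil = nil.
Bind Y1 := g(g(zero)); substituting into the one remaining equation that mentions Y1 gives: g(g(zero)) = Z.
Bind Z := g(g(zero)); no other remaining equation mentions Z. Substituting into the earlier bindings gives M := g(g(g(zero))), A := g(g(zero)).
Delete trivial equation nil = nil.
Applying the MGU to either side gives branch(nil,branch(d,g(g(g(zero))),g(g(zero))),branch(g(g(zero)),g(g(zero)),nil)).

branch(nil,branch(d,g(g(g(zero))),g(g(zero))),branch(g(g(zero)),g(g(zero)),nil))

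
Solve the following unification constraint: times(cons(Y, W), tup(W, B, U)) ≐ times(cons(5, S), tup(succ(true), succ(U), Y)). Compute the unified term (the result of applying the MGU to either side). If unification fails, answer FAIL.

Decompose times/2: cons(Y, W) ≐ cons(5, S),  tup(W, B, U) ≐ tup(succ(true), succ(U), Y).
Decompose cons/2: Y ≐ 5,  W ≐ S.
Bind Y := 5; substituting into the one remaining equation that mentions Y gives: tup(W, B, U) ≐ tup(succ(true), succ(U), 5).
Bind W := S; substituting into the remaining equation gives: tup(S, B, U) ≐ tup(succ(true), succ(U), 5).
Decompose tup/3: S ≐ succ(true),  B ≐ succ(U),  U ≐ 5.
Bind S := succ(true); no other remaining equation mentions S. Substituting into the earlier binding gives W := succ(true).
Bind B := succ(U); no other remaining equation mentions B.
Bind U := 5. Substituting into the earlier binding gives B := succ(5).
Applying the MGU to either side gives times(cons(5, succ(true)), tup(succ(true), succ(5), 5)).

times(cons(5, succ(true)), tup(succ(true), succ(5), 5))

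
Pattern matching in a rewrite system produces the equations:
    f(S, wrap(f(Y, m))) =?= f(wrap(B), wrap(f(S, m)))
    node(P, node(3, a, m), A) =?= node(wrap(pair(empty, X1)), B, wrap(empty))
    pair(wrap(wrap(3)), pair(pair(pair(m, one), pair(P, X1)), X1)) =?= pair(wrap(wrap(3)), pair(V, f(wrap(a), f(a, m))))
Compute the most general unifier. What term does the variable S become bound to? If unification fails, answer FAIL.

Decompose f/2: S =?= wrap(B),  wrap(f(Y, m)) =?= wrap(f(S, m)).
Bind S := wrap(B); substituting into the one remaining equation that mentions S gives: wrap(f(Y, m)) =?= wrap(f(wrap(B), m)).
Decompose wrap/1: f(Y, m) =?= f(wrap(B), m).
Decompose f/2: Y =?= wrap(B),  m =?= m.
Bind Y := wrap(B); no other remaining equation mentions Y.
Delete trivial equation m =?= m.
Decompose node/3: P =?= wrap(pair(empty, X1)),  node(3, a, m) =?= B,  A =?= wrap(empty).
Bind P := wrap(pair(empty, X1)); substituting into the one remaining equation that mentions P gives: pair(wrap(wrap(3)), pair(pair(pair(m, one), pair(wrap(pair(empty, X1)), X1)), X1)) =?= pair(wrap(wrap(3)), pair(V, f(wrap(a), f(a, m)))).
Bind B := node(3, a, m); no other remaining equation mentions B. Substituting into the earlier bindings gives S := wrap(node(3, a, m)), Y := wrap(node(3, a, m)).
Bind A := wrap(empty); no other remaining equation mentions A.
Decompose pair/2: wrap(wrap(3)) =?= wrap(wrap(3)),  pair(pair(pair(m, one), pair(wrap(pair(empty, X1)), X1)), X1) =?= pair(V, f(wrap(a), f(a, m))).
Delete trivial equation wrap(wrap(3)) =?= wrap(wrap(3)).
Decompose pair/2: pair(pair(m, one), pair(wrap(pair(empty, X1)), X1)) =?= V,  X1 =?= f(wrap(a), f(a, m)).
Bind V := pair(pair(m, one), pair(wrap(pair(empty, X1)), X1)); no other remaining equation mentions V.
Bind X1 := f(wrap(a), f(a, m)). Substituting into the earlier bindings gives P := wrap(pair(empty, f(wrap(a), f(a, m)))), V := pair(pair(m, one), pair(wrap(pair(empty, f(wrap(a), f(a, m)))), f(wrap(a), f(a, m)))).
MGU = { S -> wrap(node(3, a, m)), Y -> wrap(node(3, a, m)), P -> wrap(pair(empty, f(wrap(a), f(a, m)))), B -> node(3, a, m), A -> wrap(empty), V -> pair(pair(m, one), pair(wrap(pair(empty, f(wrap(a), f(a, m)))), f(wrap(a), f(a, m)))), X1 -> f(wrap(a), f(a, m)) }, so S -> wrap(node(3, a, m)).

wrap(node(3, a, m))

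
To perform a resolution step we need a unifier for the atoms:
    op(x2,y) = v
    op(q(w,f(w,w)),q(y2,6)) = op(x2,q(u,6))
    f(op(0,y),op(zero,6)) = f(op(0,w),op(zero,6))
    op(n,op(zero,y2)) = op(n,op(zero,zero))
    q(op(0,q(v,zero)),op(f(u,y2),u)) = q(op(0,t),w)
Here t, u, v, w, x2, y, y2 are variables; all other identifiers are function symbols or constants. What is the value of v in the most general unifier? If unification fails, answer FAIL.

op(q(op(f(zero,zero),zero),f(op(f(zero,zero),zero),op(f(zero,zero),zero))),op(f(zero,zero),zero))

Bind v := op(x2,y); substituting into the one remaining equation that mentions v gives: q(op(0,q(op(x2,y),zero)),op(f(u,y2),u)) = q(op(0,t),w).
Decompose op/2: q(w,f(w,w)) = x2,  q(y2,6) = q(u,6).
Bind x2 := q(w,f(w,w)); substituting into the one remaining equation that mentions x2 gives: q(op(0,q(op(q(w,f(w,w)),y),zero)),op(f(u,y2),u)) = q(op(0,t),w). Substituting into the earlier binding gives v := op(q(w,f(w,w)),y).
Decompose q/2: y2 = u,  6 = 6.
Bind y2 := u; substituting into the 2 remaining equations that mention y2 gives: op(n,op(zero,u)) = op(n,op(zero,zero)),  q(op(0,q(op(q(w,f(w,w)),y),zero)),op(f(u,u),u)) = q(op(0,t),w).
Delete trivial equation 6 = 6.
Decompose f/2: op(0,y) = op(0,w),  op(zero,6) = op(zero,6).
Decompose op/2: 0 = 0,  y = w.
Delete trivial equation 0 = 0.
Bind y := w; substituting into the one remaining equation that mentions y gives: q(op(0,q(op(q(w,f(w,w)),w),zero)),op(f(u,u),u)) = q(op(0,t),w). Substituting into the earlier binding gives v := op(q(w,f(w,w)),w).
Delete trivial equation op(zero,6) = op(zero,6).
Decompose op/2: n = n,  op(zero,u) = op(zero,zero).
Delete trivial equation n = n.
Decompose op/2: zero = zero,  u = zero.
Delete trivial equation zero = zero.
Bind u := zero; substituting into the remaining equation gives: q(op(0,q(op(q(w,f(w,w)),w),zero)),op(f(zero,zero),zero)) = q(op(0,t),w). Substituting into the earlier binding gives y2 := zero.
Decompose q/2: op(0,q(op(q(w,f(w,w)),w),zero)) = op(0,t),  op(f(zero,zero),zero) = w.
Decompose op/2: 0 = 0,  q(op(q(w,f(w,w)),w),zero) = t.
Delete trivial equation 0 = 0.
Bind t := q(op(q(w,f(w,w)),w),zero); no other remaining equation mentions t.
Bind w := op(f(zero,zero),zero). Substituting into the earlier bindings gives v := op(q(op(f(zero,zero),zero),f(op(f(zero,zero),zero),op(f(zero,zero),zero))),op(f(zero,zero),zero)), x2 := q(op(f(zero,zero),zero),f(op(f(zero,zero),zero),op(f(zero,zero),zero))), y := op(f(zero,zero),zero), t := q(op(q(op(f(zero,zero),zero),f(op(f(zero,zero),zero),op(f(zero,zero),zero))),op(f(zero,zero),zero)),zero).
MGU = { v := op(q(op(f(zero,zero),zero),f(op(f(zero,zero),zero),op(f(zero,zero),zero))),op(f(zero,zero),zero)), x2 := q(op(f(zero,zero),zero),f(op(f(zero,zero),zero),op(f(zero,zero),zero))), y2 := zero, y := op(f(zero,zero),zero), u := zero, t := q(op(q(op(f(zero,zero),zero),f(op(f(zero,zero),zero),op(f(zero,zero),zero))),op(f(zero,zero),zero)),zero), w := op(f(zero,zero),zero) }, so v := op(q(op(f(zero,zero),zero),f(op(f(zero,zero),zero),op(f(zero,zero),zero))),op(f(zero,zero),zero)).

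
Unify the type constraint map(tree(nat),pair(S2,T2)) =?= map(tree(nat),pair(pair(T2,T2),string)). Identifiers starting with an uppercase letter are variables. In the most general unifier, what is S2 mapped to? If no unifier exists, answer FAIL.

pair(string,string)

Decompose map/2: tree(nat) =?= tree(nat),  pair(S2,T2) =?= pair(pair(T2,T2),string).
Delete trivial equation tree(nat) =?= tree(nat).
Decompose pair/2: S2 =?= pair(T2,T2),  T2 =?= string.
Bind S2 := pair(T2,T2); no other remaining equation mentions S2.
Bind T2 := string. Substituting into the earlier binding gives S2 := pair(string,string).
MGU = { S2 ↦ pair(string,string), T2 ↦ string }, so S2 ↦ pair(string,string).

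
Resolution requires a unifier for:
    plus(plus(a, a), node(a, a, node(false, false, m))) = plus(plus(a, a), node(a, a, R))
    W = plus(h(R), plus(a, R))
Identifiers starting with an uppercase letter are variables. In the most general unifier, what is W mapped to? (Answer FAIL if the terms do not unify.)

Decompose plus/2: plus(a, a) = plus(a, a),  node(a, a, node(false, false, m)) = node(a, a, R).
Delete trivial equation plus(a, a) = plus(a, a).
Decompose node/3: a = a,  a = a,  node(false, false, m) = R.
Delete trivial equation a = a.
Delete trivial equation a = a.
Bind R := node(false, false, m); substituting into the remaining equation gives: W = plus(h(node(false, false, m)), plus(a, node(false, false, m))).
Bind W := plus(h(node(false, false, m)), plus(a, node(false, false, m))).
MGU = { R -> node(false, false, m), W -> plus(h(node(false, false, m)), plus(a, node(false, false, m))) }, so W -> plus(h(node(false, false, m)), plus(a, node(false, false, m))).

plus(h(node(false, false, m)), plus(a, node(false, false, m)))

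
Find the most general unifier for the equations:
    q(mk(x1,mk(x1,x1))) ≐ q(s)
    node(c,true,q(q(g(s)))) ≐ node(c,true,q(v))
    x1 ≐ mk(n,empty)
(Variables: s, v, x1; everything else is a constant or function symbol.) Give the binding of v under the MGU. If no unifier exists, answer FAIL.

Decompose q/1: mk(x1,mk(x1,x1)) ≐ s.
Bind s := mk(x1,mk(x1,x1)); substituting into the one remaining equation that mentions s gives: node(c,true,q(q(g(mk(x1,mk(x1,x1)))))) ≐ node(c,true,q(v)).
Decompose node/3: c ≐ c,  true ≐ true,  q(q(g(mk(x1,mk(x1,x1))))) ≐ q(v).
Delete trivial equation c ≐ c.
Delete trivial equation true ≐ true.
Decompose q/1: q(g(mk(x1,mk(x1,x1)))) ≐ v.
Bind v := q(g(mk(x1,mk(x1,x1)))); no other remaining equation mentions v.
Bind x1 := mk(n,empty). Substituting into the earlier bindings gives s := mk(mk(n,empty),mk(mk(n,empty),mk(n,empty))), v := q(g(mk(mk(n,empty),mk(mk(n,empty),mk(n,empty))))).
MGU = { s := mk(mk(n,empty),mk(mk(n,empty),mk(n,empty))), v := q(g(mk(mk(n,empty),mk(mk(n,empty),mk(n,empty))))), x1 := mk(n,empty) }, so v := q(g(mk(mk(n,empty),mk(mk(n,empty),mk(n,empty))))).

q(g(mk(mk(n,empty),mk(mk(n,empty),mk(n,empty)))))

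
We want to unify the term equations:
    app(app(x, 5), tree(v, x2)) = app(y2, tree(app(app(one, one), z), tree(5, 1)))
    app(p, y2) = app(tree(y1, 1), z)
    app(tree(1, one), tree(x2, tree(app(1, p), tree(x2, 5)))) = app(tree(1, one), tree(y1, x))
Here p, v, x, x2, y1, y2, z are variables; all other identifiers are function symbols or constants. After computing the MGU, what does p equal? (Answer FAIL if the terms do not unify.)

Decompose app/2: app(x, 5) = y2,  tree(v, x2) = tree(app(app(one, one), z), tree(5, 1)).
Bind y2 := app(x, 5); substituting into the one remaining equation that mentions y2 gives: app(p, app(x, 5)) = app(tree(y1, 1), z).
Decompose tree/2: v = app(app(one, one), z),  x2 = tree(5, 1).
Bind v := app(app(one, one), z); no other remaining equation mentions v.
Bind x2 := tree(5, 1); substituting into the one remaining equation that mentions x2 gives: app(tree(1, one), tree(tree(5, 1), tree(app(1, p), tree(tree(5, 1), 5)))) = app(tree(1, one), tree(y1, x)).
Decompose app/2: p = tree(y1, 1),  app(x, 5) = z.
Bind p := tree(y1, 1); substituting into the one remaining equation that mentions p gives: app(tree(1, one), tree(tree(5, 1), tree(app(1, tree(y1, 1)), tree(tree(5, 1), 5)))) = app(tree(1, one), tree(y1, x)).
Bind z := app(x, 5); no other remaining equation mentions z. Substituting into the earlier binding gives v := app(app(one, one), app(x, 5)).
Decompose app/2: tree(1, one) = tree(1, one),  tree(tree(5, 1), tree(app(1, tree(y1, 1)), tree(tree(5, 1), 5))) = tree(y1, x).
Delete trivial equation tree(1, one) = tree(1, one).
Decompose tree/2: tree(5, 1) = y1,  tree(app(1, tree(y1, 1)), tree(tree(5, 1), 5)) = x.
Bind y1 := tree(5, 1); substituting into the remaining equation gives: tree(app(1, tree(tree(5, 1), 1)), tree(tree(5, 1), 5)) = x. Substituting into the earlier binding gives p := tree(tree(5, 1), 1).
Bind x := tree(app(1, tree(tree(5, 1), 1)), tree(tree(5, 1), 5)). Substituting into the earlier bindings gives y2 := app(tree(app(1, tree(tree(5, 1), 1)), tree(tree(5, 1), 5)), 5), v := app(app(one, one), app(tree(app(1, tree(tree(5, 1), 1)), tree(tree(5, 1), 5)), 5)), z := app(tree(app(1, tree(tree(5, 1), 1)), tree(tree(5, 1), 5)), 5).
MGU = { y2 := app(tree(app(1, tree(tree(5, 1), 1)), tree(tree(5, 1), 5)), 5), v := app(app(one, one), app(tree(app(1, tree(tree(5, 1), 1)), tree(tree(5, 1), 5)), 5)), x2 := tree(5, 1), p := tree(tree(5, 1), 1), z := app(tree(app(1, tree(tree(5, 1), 1)), tree(tree(5, 1), 5)), 5), y1 := tree(5, 1), x := tree(app(1, tree(tree(5, 1), 1)), tree(tree(5, 1), 5)) }, so p := tree(tree(5, 1), 1).

tree(tree(5, 1), 1)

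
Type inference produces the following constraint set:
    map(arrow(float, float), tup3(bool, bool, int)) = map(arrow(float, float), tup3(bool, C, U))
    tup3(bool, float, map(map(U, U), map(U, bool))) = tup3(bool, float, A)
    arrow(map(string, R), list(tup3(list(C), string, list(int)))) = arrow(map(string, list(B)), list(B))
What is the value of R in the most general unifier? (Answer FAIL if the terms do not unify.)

list(tup3(list(bool), string, list(int)))

Decompose map/2: arrow(float, float) = arrow(float, float),  tup3(bool, bool, int) = tup3(bool, C, U).
Delete trivial equation arrow(float, float) = arrow(float, float).
Decompose tup3/3: bool = bool,  bool = C,  int = U.
Delete trivial equation bool = bool.
Bind C := bool; substituting into the one remaining equation that mentions C gives: arrow(map(string, R), list(tup3(list(bool), string, list(int)))) = arrow(map(string, list(B)), list(B)).
Bind U := int; substituting into the one remaining equation that mentions U gives: tup3(bool, float, map(map(int, int), map(int, bool))) = tup3(bool, float, A).
Decompose tup3/3: bool = bool,  float = float,  map(map(int, int), map(int, bool)) = A.
Delete trivial equation bool = bool.
Delete trivial equation float = float.
Bind A := map(map(int, int), map(int, bool)); no other remaining equation mentions A.
Decompose arrow/2: map(string, R) = map(string, list(B)),  list(tup3(list(bool), string, list(int))) = list(B).
Decompose map/2: string = string,  R = list(B).
Delete trivial equation string = string.
Bind R := list(B); no other remaining equation mentions R.
Decompose list/1: tup3(list(bool), string, list(int)) = B.
Bind B := tup3(list(bool), string, list(int)). Substituting into the earlier binding gives R := list(tup3(list(bool), string, list(int))).
MGU = { C -> bool, U -> int, A -> map(map(int, int), map(int, bool)), R -> list(tup3(list(bool), string, list(int))), B -> tup3(list(bool), string, list(int)) }, so R -> list(tup3(list(bool), string, list(int))).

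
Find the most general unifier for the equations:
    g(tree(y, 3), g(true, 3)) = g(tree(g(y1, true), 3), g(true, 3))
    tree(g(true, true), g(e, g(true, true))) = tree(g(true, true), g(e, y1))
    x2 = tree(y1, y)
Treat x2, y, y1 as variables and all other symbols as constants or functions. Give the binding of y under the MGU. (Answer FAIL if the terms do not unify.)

g(g(true, true), true)

Decompose g/2: tree(y, 3) = tree(g(y1, true), 3),  g(true, 3) = g(true, 3).
Decompose tree/2: y = g(y1, true),  3 = 3.
Bind y := g(y1, true); substituting into the one remaining equation that mentions y gives: x2 = tree(y1, g(y1, true)).
Delete trivial equation 3 = 3.
Delete trivial equation g(true, 3) = g(true, 3).
Decompose tree/2: g(true, true) = g(true, true),  g(e, g(true, true)) = g(e, y1).
Delete trivial equation g(true, true) = g(true, true).
Decompose g/2: e = e,  g(true, true) = y1.
Delete trivial equation e = e.
Bind y1 := g(true, true); substituting into the remaining equation gives: x2 = tree(g(true, true), g(g(true, true), true)). Substituting into the earlier binding gives y := g(g(true, true), true).
Bind x2 := tree(g(true, true), g(g(true, true), true)).
MGU = { y := g(g(true, true), true), y1 := g(true, true), x2 := tree(g(true, true), g(g(true, true), true)) }, so y := g(g(true, true), true).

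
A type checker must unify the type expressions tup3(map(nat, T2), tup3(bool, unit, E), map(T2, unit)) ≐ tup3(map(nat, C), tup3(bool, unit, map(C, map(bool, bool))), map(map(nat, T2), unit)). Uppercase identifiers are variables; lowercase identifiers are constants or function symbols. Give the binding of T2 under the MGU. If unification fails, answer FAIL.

FAIL

Decompose tup3/3: map(nat, T2) ≐ map(nat, C),  tup3(bool, unit, E) ≐ tup3(bool, unit, map(C, map(bool, bool))),  map(T2, unit) ≐ map(map(nat, T2), unit).
Decompose map/2: nat ≐ nat,  T2 ≐ C.
Delete trivial equation nat ≐ nat.
Bind T2 := C; substituting into the one remaining equation that mentions T2 gives: map(C, unit) ≐ map(map(nat, C), unit).
Decompose tup3/3: bool ≐ bool,  unit ≐ unit,  E ≐ map(C, map(bool, bool)).
Delete trivial equation bool ≐ bool.
Delete trivial equation unit ≐ unit.
Bind E := map(C, map(bool, bool)); no other remaining equation mentions E.
Decompose map/2: C ≐ map(nat, C),  unit ≐ unit.
Occurs check fails: C occurs in map(nat, C); the equation C ≐ map(nat, C) has no finite solution.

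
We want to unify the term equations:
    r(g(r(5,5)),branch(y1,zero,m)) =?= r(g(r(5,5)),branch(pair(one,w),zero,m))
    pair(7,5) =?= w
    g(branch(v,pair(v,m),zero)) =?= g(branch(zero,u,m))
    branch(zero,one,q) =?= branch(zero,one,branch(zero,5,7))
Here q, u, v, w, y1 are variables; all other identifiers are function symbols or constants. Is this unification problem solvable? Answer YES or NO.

Decompose r/2: g(r(5,5)) =?= g(r(5,5)),  branch(y1,zero,m) =?= branch(pair(one,w),zero,m).
Delete trivial equation g(r(5,5)) =?= g(r(5,5)).
Decompose branch/3: y1 =?= pair(one,w),  zero =?= zero,  m =?= m.
Bind y1 := pair(one,w); no other remaining equation mentions y1.
Delete trivial equation zero =?= zero.
Delete trivial equation m =?= m.
Bind w := pair(7,5); no other remaining equation mentions w. Substituting into the earlier binding gives y1 := pair(one,pair(7,5)).
Decompose g/1: branch(v,pair(v,m),zero) =?= branch(zero,u,m).
Decompose branch/3: v =?= zero,  pair(v,m) =?= u,  zero =?= m.
Bind v := zero; substituting into the one remaining equation that mentions v gives: pair(zero,m) =?= u.
Bind u := pair(zero,m); no other remaining equation mentions u.
Clash: constants zero and m differ; no unifier exists.

NO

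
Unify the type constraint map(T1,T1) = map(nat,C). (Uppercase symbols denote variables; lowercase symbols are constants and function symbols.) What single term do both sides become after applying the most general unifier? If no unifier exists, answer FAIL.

map(nat,nat)

Decompose map/2: T1 = nat,  T1 = C.
Bind T1 := nat; substituting into the remaining equation gives: nat = C.
Bind C := nat.
Applying the MGU to either side gives map(nat,nat).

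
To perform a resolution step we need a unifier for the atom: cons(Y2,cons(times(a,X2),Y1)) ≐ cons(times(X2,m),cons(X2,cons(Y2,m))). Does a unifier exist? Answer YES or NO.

NO

Decompose cons/2: Y2 ≐ times(X2,m),  cons(times(a,X2),Y1) ≐ cons(X2,cons(Y2,m)).
Bind Y2 := times(X2,m); substituting into the remaining equation gives: cons(times(a,X2),Y1) ≐ cons(X2,cons(times(X2,m),m)).
Decompose cons/2: times(a,X2) ≐ X2,  Y1 ≐ cons(times(X2,m),m).
Occurs check fails: X2 occurs in times(a,X2); the equation X2 ≐ times(a,X2) has no finite solution.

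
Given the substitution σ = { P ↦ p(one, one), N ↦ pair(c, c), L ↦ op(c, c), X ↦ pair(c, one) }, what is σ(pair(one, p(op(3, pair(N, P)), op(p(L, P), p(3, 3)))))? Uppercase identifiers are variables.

pair(one, p(op(3, pair(pair(c, c), p(one, one))), op(p(op(c, c), p(one, one)), p(3, 3))))

Replace each occurrence of P with p(one, one).
Replace each occurrence of N with pair(c, c).
Replace each occurrence of L with op(c, c).
Result: pair(one, p(op(3, pair(pair(c, c), p(one, one))), op(p(op(c, c), p(one, one)), p(3, 3)))).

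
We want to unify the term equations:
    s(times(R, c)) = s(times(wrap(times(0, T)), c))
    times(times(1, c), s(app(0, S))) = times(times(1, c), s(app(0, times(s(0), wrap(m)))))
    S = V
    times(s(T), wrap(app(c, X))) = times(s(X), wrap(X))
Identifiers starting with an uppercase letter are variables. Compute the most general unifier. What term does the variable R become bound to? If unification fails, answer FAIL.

Decompose s/1: times(R, c) = times(wrap(times(0, T)), c).
Decompose times/2: R = wrap(times(0, T)),  c = c.
Bind R := wrap(times(0, T)); no other remaining equation mentions R.
Delete trivial equation c = c.
Decompose times/2: times(1, c) = times(1, c),  s(app(0, S)) = s(app(0, times(s(0), wrap(m)))).
Delete trivial equation times(1, c) = times(1, c).
Decompose s/1: app(0, S) = app(0, times(s(0), wrap(m))).
Decompose app/2: 0 = 0,  S = times(s(0), wrap(m)).
Delete trivial equation 0 = 0.
Bind S := times(s(0), wrap(m)); substituting into the one remaining equation that mentions S gives: times(s(0), wrap(m)) = V.
Bind V := times(s(0), wrap(m)); no other remaining equation mentions V.
Decompose times/2: s(T) = s(X),  wrap(app(c, X)) = wrap(X).
Decompose s/1: T = X.
Bind T := X; no other remaining equation mentions T. Substituting into the earlier binding gives R := wrap(times(0, X)).
Decompose wrap/1: app(c, X) = X.
Occurs check fails: X occurs in app(c, X); the equation X = app(c, X) has no finite solution.

FAIL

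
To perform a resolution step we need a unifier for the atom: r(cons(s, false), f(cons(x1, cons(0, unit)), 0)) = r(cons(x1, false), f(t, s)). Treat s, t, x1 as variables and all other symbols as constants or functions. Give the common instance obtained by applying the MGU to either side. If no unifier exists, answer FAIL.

Decompose r/2: cons(s, false) = cons(x1, false),  f(cons(x1, cons(0, unit)), 0) = f(t, s).
Decompose cons/2: s = x1,  false = false.
Bind s := x1; substituting into the one remaining equation that mentions s gives: f(cons(x1, cons(0, unit)), 0) = f(t, x1).
Delete trivial equation false = false.
Decompose f/2: cons(x1, cons(0, unit)) = t,  0 = x1.
Bind t := cons(x1, cons(0, unit)); no other remaining equation mentions t.
Bind x1 := 0. Substituting into the earlier bindings gives s := 0, t := cons(0, cons(0, unit)).
Applying the MGU to either side gives r(cons(0, false), f(cons(0, cons(0, unit)), 0)).

r(cons(0, false), f(cons(0, cons(0, unit)), 0))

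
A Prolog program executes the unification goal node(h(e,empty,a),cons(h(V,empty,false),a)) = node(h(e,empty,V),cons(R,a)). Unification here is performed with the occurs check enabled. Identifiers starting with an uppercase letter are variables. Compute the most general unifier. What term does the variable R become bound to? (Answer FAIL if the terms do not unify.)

h(a,empty,false)

Decompose node/2: h(e,empty,a) = h(e,empty,V),  cons(h(V,empty,false),a) = cons(R,a).
Decompose h/3: e = e,  empty = empty,  a = V.
Delete trivial equation e = e.
Delete trivial equation empty = empty.
Bind V := a; substituting into the remaining equation gives: cons(h(a,empty,false),a) = cons(R,a).
Decompose cons/2: h(a,empty,false) = R,  a = a.
Bind R := h(a,empty,false); no other remaining equation mentions R.
Delete trivial equation a = a.
MGU = { V ↦ a, R ↦ h(a,empty,false) }, so R ↦ h(a,empty,false).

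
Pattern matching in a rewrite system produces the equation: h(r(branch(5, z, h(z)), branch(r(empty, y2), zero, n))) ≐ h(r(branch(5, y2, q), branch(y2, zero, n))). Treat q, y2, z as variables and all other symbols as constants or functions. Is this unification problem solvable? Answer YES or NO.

NO

Decompose h/1: r(branch(5, z, h(z)), branch(r(empty, y2), zero, n)) ≐ r(branch(5, y2, q), branch(y2, zero, n)).
Decompose r/2: branch(5, z, h(z)) ≐ branch(5, y2, q),  branch(r(empty, y2), zero, n) ≐ branch(y2, zero, n).
Decompose branch/3: 5 ≐ 5,  z ≐ y2,  h(z) ≐ q.
Delete trivial equation 5 ≐ 5.
Bind z := y2; substituting into the one remaining equation that mentions z gives: h(y2) ≐ q.
Bind q := h(y2); no other remaining equation mentions q.
Decompose branch/3: r(empty, y2) ≐ y2,  zero ≐ zero,  n ≐ n.
Occurs check fails: y2 occurs in r(empty, y2); the equation y2 ≐ r(empty, y2) has no finite solution.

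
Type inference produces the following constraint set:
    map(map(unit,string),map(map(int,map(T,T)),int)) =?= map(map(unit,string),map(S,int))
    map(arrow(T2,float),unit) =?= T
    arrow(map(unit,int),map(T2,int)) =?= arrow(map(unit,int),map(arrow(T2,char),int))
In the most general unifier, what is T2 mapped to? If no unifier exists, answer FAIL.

Decompose map/2: map(unit,string) =?= map(unit,string),  map(map(int,map(T,T)),int) =?= map(S,int).
Delete trivial equation map(unit,string) =?= map(unit,string).
Decompose map/2: map(int,map(T,T)) =?= S,  int =?= int.
Bind S := map(int,map(T,T)); no other remaining equation mentions S.
Delete trivial equation int =?= int.
Bind T := map(arrow(T2,float),unit); no other remaining equation mentions T. Substituting into the earlier binding gives S := map(int,map(map(arrow(T2,float),unit),map(arrow(T2,float),unit))).
Decompose arrow/2: map(unit,int) =?= map(unit,int),  map(T2,int) =?= map(arrow(T2,char),int).
Delete trivial equation map(unit,int) =?= map(unit,int).
Decompose map/2: T2 =?= arrow(T2,char),  int =?= int.
Occurs check fails: T2 occurs in arrow(T2,char); the equation T2 =?= arrow(T2,char) has no finite solution.

FAIL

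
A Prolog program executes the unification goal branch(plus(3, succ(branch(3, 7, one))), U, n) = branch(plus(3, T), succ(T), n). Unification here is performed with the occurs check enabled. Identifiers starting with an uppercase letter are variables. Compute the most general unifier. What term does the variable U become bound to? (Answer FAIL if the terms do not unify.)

succ(succ(branch(3, 7, one)))

Decompose branch/3: plus(3, succ(branch(3, 7, one))) = plus(3, T),  U = succ(T),  n = n.
Decompose plus/2: 3 = 3,  succ(branch(3, 7, one)) = T.
Delete trivial equation 3 = 3.
Bind T := succ(branch(3, 7, one)); substituting into the one remaining equation that mentions T gives: U = succ(succ(branch(3, 7, one))).
Bind U := succ(succ(branch(3, 7, one))); no other remaining equation mentions U.
Delete trivial equation n = n.
MGU = { T ↦ succ(branch(3, 7, one)), U ↦ succ(succ(branch(3, 7, one))) }, so U ↦ succ(succ(branch(3, 7, one))).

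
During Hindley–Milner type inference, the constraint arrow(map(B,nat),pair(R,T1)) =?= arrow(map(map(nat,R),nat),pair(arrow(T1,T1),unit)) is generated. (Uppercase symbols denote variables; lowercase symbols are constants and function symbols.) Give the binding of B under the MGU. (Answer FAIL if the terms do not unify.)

Decompose arrow/2: map(B,nat) =?= map(map(nat,R),nat),  pair(R,T1) =?= pair(arrow(T1,T1),unit).
Decompose map/2: B =?= map(nat,R),  nat =?= nat.
Bind B := map(nat,R); no other remaining equation mentions B.
Delete trivial equation nat =?= nat.
Decompose pair/2: R =?= arrow(T1,T1),  T1 =?= unit.
Bind R := arrow(T1,T1); no other remaining equation mentions R. Substituting into the earlier binding gives B := map(nat,arrow(T1,T1)).
Bind T1 := unit. Substituting into the earlier bindings gives B := map(nat,arrow(unit,unit)), R := arrow(unit,unit).
MGU = { B -> map(nat,arrow(unit,unit)), R -> arrow(unit,unit), T1 -> unit }, so B -> map(nat,arrow(unit,unit)).

map(nat,arrow(unit,unit))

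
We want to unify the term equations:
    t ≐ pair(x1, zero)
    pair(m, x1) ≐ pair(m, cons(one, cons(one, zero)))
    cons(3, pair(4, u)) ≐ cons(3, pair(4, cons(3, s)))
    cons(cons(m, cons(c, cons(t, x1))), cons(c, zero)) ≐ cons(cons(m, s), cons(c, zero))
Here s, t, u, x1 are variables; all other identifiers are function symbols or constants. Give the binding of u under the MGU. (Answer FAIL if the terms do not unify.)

cons(3, cons(c, cons(pair(cons(one, cons(one, zero)), zero), cons(one, cons(one, zero)))))

Bind t := pair(x1, zero); substituting into the one remaining equation that mentions t gives: cons(cons(m, cons(c, cons(pair(x1, zero), x1))), cons(c, zero)) ≐ cons(cons(m, s), cons(c, zero)).
Decompose pair/2: m ≐ m,  x1 ≐ cons(one, cons(one, zero)).
Delete trivial equation m ≐ m.
Bind x1 := cons(one, cons(one, zero)); substituting into the one remaining equation that mentions x1 gives: cons(cons(m, cons(c, cons(pair(cons(one, cons(one, zero)), zero), cons(one, cons(one, zero))))), cons(c, zero)) ≐ cons(cons(m, s), cons(c, zero)). Substituting into the earlier binding gives t := pair(cons(one, cons(one, zero)), zero).
Decompose cons/2: 3 ≐ 3,  pair(4, u) ≐ pair(4, cons(3, s)).
Delete trivial equation 3 ≐ 3.
Decompose pair/2: 4 ≐ 4,  u ≐ cons(3, s).
Delete trivial equation 4 ≐ 4.
Bind u := cons(3, s); no other remaining equation mentions u.
Decompose cons/2: cons(m, cons(c, cons(pair(cons(one, cons(one, zero)), zero), cons(one, cons(one, zero))))) ≐ cons(m, s),  cons(c, zero) ≐ cons(c, zero).
Decompose cons/2: m ≐ m,  cons(c, cons(pair(cons(one, cons(one, zero)), zero), cons(one, cons(one, zero)))) ≐ s.
Delete trivial equation m ≐ m.
Bind s := cons(c, cons(pair(cons(one, cons(one, zero)), zero), cons(one, cons(one, zero)))); no other remaining equation mentions s. Substituting into the earlier binding gives u := cons(3, cons(c, cons(pair(cons(one, cons(one, zero)), zero), cons(one, cons(one, zero))))).
Delete trivial equation cons(c, zero) ≐ cons(c, zero).
MGU = { t := pair(cons(one, cons(one, zero)), zero), x1 := cons(one, cons(one, zero)), u := cons(3, cons(c, cons(pair(cons(one, cons(one, zero)), zero), cons(one, cons(one, zero))))), s := cons(c, cons(pair(cons(one, cons(one, zero)), zero), cons(one, cons(one, zero)))) }, so u := cons(3, cons(c, cons(pair(cons(one, cons(one, zero)), zero), cons(one, cons(one, zero))))).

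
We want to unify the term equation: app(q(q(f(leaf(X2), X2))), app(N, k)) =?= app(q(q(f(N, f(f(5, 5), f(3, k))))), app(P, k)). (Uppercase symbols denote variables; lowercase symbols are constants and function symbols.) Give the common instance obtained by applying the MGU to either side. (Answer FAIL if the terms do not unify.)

app(q(q(f(leaf(f(f(5, 5), f(3, k))), f(f(5, 5), f(3, k))))), app(leaf(f(f(5, 5), f(3, k))), k))

Decompose app/2: q(q(f(leaf(X2), X2))) =?= q(q(f(N, f(f(5, 5), f(3, k))))),  app(N, k) =?= app(P, k).
Decompose q/1: q(f(leaf(X2), X2)) =?= q(f(N, f(f(5, 5), f(3, k)))).
Decompose q/1: f(leaf(X2), X2) =?= f(N, f(f(5, 5), f(3, k))).
Decompose f/2: leaf(X2) =?= N,  X2 =?= f(f(5, 5), f(3, k)).
Bind N := leaf(X2); substituting into the one remaining equation that mentions N gives: app(leaf(X2), k) =?= app(P, k).
Bind X2 := f(f(5, 5), f(3, k)); substituting into the remaining equation gives: app(leaf(f(f(5, 5), f(3, k))), k) =?= app(P, k). Substituting into the earlier binding gives N := leaf(f(f(5, 5), f(3, k))).
Decompose app/2: leaf(f(f(5, 5), f(3, k))) =?= P,  k =?= k.
Bind P := leaf(f(f(5, 5), f(3, k))); no other remaining equation mentions P.
Delete trivial equation k =?= k.
Applying the MGU to either side gives app(q(q(f(leaf(f(f(5, 5), f(3, k))), f(f(5, 5), f(3, k))))), app(leaf(f(f(5, 5), f(3, k))), k)).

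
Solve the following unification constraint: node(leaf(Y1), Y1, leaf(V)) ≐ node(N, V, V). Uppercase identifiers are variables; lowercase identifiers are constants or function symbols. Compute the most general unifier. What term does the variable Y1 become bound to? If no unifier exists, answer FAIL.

Decompose node/3: leaf(Y1) ≐ N,  Y1 ≐ V,  leaf(V) ≐ V.
Bind N := leaf(Y1); no other remaining equation mentions N.
Bind Y1 := V; no other remaining equation mentions Y1. Substituting into the earlier binding gives N := leaf(V).
Occurs check fails: V occurs in leaf(V); the equation V ≐ leaf(V) has no finite solution.

FAIL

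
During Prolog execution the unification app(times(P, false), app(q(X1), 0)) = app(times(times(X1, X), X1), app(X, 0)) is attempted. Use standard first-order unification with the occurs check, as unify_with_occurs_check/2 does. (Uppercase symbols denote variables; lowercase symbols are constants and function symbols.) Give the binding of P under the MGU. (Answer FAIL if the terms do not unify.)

times(false, q(false))

Decompose app/2: times(P, false) = times(times(X1, X), X1),  app(q(X1), 0) = app(X, 0).
Decompose times/2: P = times(X1, X),  false = X1.
Bind P := times(X1, X); no other remaining equation mentions P.
Bind X1 := false; substituting into the remaining equation gives: app(q(false), 0) = app(X, 0). Substituting into the earlier binding gives P := times(false, X).
Decompose app/2: q(false) = X,  0 = 0.
Bind X := q(false); no other remaining equation mentions X. Substituting into the earlier binding gives P := times(false, q(false)).
Delete trivial equation 0 = 0.
MGU = { P ↦ times(false, q(false)), X1 ↦ false, X ↦ q(false) }, so P ↦ times(false, q(false)).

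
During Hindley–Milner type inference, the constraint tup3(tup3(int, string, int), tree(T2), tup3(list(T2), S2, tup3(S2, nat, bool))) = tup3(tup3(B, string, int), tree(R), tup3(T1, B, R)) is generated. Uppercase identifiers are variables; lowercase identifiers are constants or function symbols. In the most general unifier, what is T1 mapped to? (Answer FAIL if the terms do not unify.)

Decompose tup3/3: tup3(int, string, int) = tup3(B, string, int),  tree(T2) = tree(R),  tup3(list(T2), S2, tup3(S2, nat, bool)) = tup3(T1, B, R).
Decompose tup3/3: int = B,  string = string,  int = int.
Bind B := int; substituting into the one remaining equation that mentions B gives: tup3(list(T2), S2, tup3(S2, nat, bool)) = tup3(T1, int, R).
Delete trivial equation string = string.
Delete trivial equation int = int.
Decompose tree/1: T2 = R.
Bind T2 := R; substituting into the remaining equation gives: tup3(list(R), S2, tup3(S2, nat, bool)) = tup3(T1, int, R).
Decompose tup3/3: list(R) = T1,  S2 = int,  tup3(S2, nat, bool) = R.
Bind T1 := list(R); no other remaining equation mentions T1.
Bind S2 := int; substituting into the remaining equation gives: tup3(int, nat, bool) = R.
Bind R := tup3(int, nat, bool). Substituting into the earlier bindings gives T2 := tup3(int, nat, bool), T1 := list(tup3(int, nat, bool)).
MGU = { B -> int, T2 -> tup3(int, nat, bool), T1 -> list(tup3(int, nat, bool)), S2 -> int, R -> tup3(int, nat, bool) }, so T1 -> list(tup3(int, nat, bool)).

list(tup3(int, nat, bool))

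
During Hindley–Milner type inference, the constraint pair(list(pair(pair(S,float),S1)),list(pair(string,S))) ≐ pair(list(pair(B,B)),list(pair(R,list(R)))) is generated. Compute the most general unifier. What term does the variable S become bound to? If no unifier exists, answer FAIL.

list(string)

Decompose pair/2: list(pair(pair(S,float),S1)) ≐ list(pair(B,B)),  list(pair(string,S)) ≐ list(pair(R,list(R))).
Decompose list/1: pair(pair(S,float),S1) ≐ pair(B,B).
Decompose pair/2: pair(S,float) ≐ B,  S1 ≐ B.
Bind B := pair(S,float); substituting into the one remaining equation that mentions B gives: S1 ≐ pair(S,float).
Bind S1 := pair(S,float); no other remaining equation mentions S1.
Decompose list/1: pair(string,S) ≐ pair(R,list(R)).
Decompose pair/2: string ≐ R,  S ≐ list(R).
Bind R := string; substituting into the remaining equation gives: S ≐ list(string).
Bind S := list(string). Substituting into the earlier bindings gives B := pair(list(string),float), S1 := pair(list(string),float).
MGU = { B := pair(list(string),float), S1 := pair(list(string),float), R := string, S := list(string) }, so S := list(string).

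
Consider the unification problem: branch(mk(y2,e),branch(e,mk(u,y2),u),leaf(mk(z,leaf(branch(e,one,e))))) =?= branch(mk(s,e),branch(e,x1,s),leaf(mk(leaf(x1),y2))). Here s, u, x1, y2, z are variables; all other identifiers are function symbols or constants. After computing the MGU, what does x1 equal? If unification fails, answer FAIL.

Decompose branch/3: mk(y2,e) =?= mk(s,e),  branch(e,mk(u,y2),u) =?= branch(e,x1,s),  leaf(mk(z,leaf(branch(e,one,e)))) =?= leaf(mk(leaf(x1),y2)).
Decompose mk/2: y2 =?= s,  e =?= e.
Bind y2 := s; substituting into the 2 remaining equations that mention y2 gives: branch(e,mk(u,s),u) =?= branch(e,x1,s),  leaf(mk(z,leaf(branch(e,one,e)))) =?= leaf(mk(leaf(x1),s)).
Delete trivial equation e =?= e.
Decompose branch/3: e =?= e,  mk(u,s) =?= x1,  u =?= s.
Delete trivial equation e =?= e.
Bind x1 := mk(u,s); substituting into the one remaining equation that mentions x1 gives: leaf(mk(z,leaf(branch(e,one,e)))) =?= leaf(mk(leaf(mk(u,s)),s)).
Bind u := s; substituting into the remaining equation gives: leaf(mk(z,leaf(branch(e,one,e)))) =?= leaf(mk(leaf(mk(s,s)),s)). Substituting into the earlier binding gives x1 := mk(s,s).
Decompose leaf/1: mk(z,leaf(branch(e,one,e))) =?= mk(leaf(mk(s,s)),s).
Decompose mk/2: z =?= leaf(mk(s,s)),  leaf(branch(e,one,e)) =?= s.
Bind z := leaf(mk(s,s)); no other remaining equation mentions z.
Bind s := leaf(branch(e,one,e)). Substituting into the earlier bindings gives y2 := leaf(branch(e,one,e)), x1 := mk(leaf(branch(e,one,e)),leaf(branch(e,one,e))), u := leaf(branch(e,one,e)), z := leaf(mk(leaf(branch(e,one,e)),leaf(branch(e,one,e)))).
MGU = { y2 ↦ leaf(branch(e,one,e)), x1 ↦ mk(leaf(branch(e,one,e)),leaf(branch(e,one,e))), u ↦ leaf(branch(e,one,e)), z ↦ leaf(mk(leaf(branch(e,one,e)),leaf(branch(e,one,e)))), s ↦ leaf(branch(e,one,e)) }, so x1 ↦ mk(leaf(branch(e,one,e)),leaf(branch(e,one,e))).

mk(leaf(branch(e,one,e)),leaf(branch(e,one,e)))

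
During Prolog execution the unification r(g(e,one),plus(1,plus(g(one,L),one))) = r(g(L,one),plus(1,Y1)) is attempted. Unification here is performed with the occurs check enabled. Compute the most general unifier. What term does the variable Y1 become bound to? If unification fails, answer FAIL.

Decompose r/2: g(e,one) = g(L,one),  plus(1,plus(g(one,L),one)) = plus(1,Y1).
Decompose g/2: e = L,  one = one.
Bind L := e; substituting into the one remaining equation that mentions L gives: plus(1,plus(g(one,e),one)) = plus(1,Y1).
Delete trivial equation one = one.
Decompose plus/2: 1 = 1,  plus(g(one,e),one) = Y1.
Delete trivial equation 1 = 1.
Bind Y1 := plus(g(one,e),one).
MGU = { L ↦ e, Y1 ↦ plus(g(one,e),one) }, so Y1 ↦ plus(g(one,e),one).

plus(g(one,e),one)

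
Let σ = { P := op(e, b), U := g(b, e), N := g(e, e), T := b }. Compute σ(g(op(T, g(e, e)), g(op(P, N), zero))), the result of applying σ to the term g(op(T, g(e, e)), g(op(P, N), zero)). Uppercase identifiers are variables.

Replace each occurrence of P with op(e, b).
Replace each occurrence of N with g(e, e).
Replace each occurrence of T with b.
Result: g(op(b, g(e, e)), g(op(op(e, b), g(e, e)), zero)).

g(op(b, g(e, e)), g(op(op(e, b), g(e, e)), zero))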